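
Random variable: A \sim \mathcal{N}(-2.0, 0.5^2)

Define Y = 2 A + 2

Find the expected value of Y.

For Y = 2A + 2:
E[Y] = 2 * E[A] + 2
E[A] = -2.0 = -2
E[Y] = 2 * (-2) + 2 = -2

-2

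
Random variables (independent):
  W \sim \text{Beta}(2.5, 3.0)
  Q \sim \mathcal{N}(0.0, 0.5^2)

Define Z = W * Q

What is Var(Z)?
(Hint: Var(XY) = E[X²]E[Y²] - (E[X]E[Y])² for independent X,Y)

Var(XY) = E[X²]E[Y²] - (E[X]E[Y])²
E[W] = 0.45454545, Var(W) = 0.038143675
E[Q] = 0, Var(Q) = 0.25
E[W²] = 0.038143675 + 0.45454545² = 0.24475524
E[Q²] = 0.25 + 0² = 0.25
Var(Z) = 0.24475524*0.25 - (0.45454545*0)²
= 0.061188811 - 0 = 0.061188811

0.061188811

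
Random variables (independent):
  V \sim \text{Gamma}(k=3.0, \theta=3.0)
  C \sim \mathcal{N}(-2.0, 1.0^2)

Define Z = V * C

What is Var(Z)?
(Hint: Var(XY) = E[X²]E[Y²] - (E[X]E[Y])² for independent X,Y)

Var(XY) = E[X²]E[Y²] - (E[X]E[Y])²
E[V] = 9, Var(V) = 27
E[C] = -2, Var(C) = 1
E[V²] = 27 + 9² = 108
E[C²] = 1 + (-2)² = 5
Var(Z) = 108*5 - (9*(-2))²
= 540 - 324 = 216

216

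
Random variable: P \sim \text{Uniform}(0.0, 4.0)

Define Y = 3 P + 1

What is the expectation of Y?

For Y = 3P + 1:
E[Y] = 3 * E[P] + 1
E[P] = (0 + 4)/2 = 2
E[Y] = 3 * 2 + 1 = 7

7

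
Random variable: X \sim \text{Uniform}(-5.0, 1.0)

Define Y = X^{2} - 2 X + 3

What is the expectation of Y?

E[Y] = 1*E[X²] - 2*E[X] + 3
E[X] = -2
E[X²] = Var(X) + (E[X])² = 3 + 4 = 7
E[Y] = 1*7 - 2*(-2) + 3 = 14

14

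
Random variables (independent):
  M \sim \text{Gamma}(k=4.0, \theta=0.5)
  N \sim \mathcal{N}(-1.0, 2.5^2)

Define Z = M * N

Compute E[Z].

For independent RVs: E[XY] = E[X]*E[Y]
E[M] = 2
E[N] = -1
E[Z] = 2 * (-1) = -2

-2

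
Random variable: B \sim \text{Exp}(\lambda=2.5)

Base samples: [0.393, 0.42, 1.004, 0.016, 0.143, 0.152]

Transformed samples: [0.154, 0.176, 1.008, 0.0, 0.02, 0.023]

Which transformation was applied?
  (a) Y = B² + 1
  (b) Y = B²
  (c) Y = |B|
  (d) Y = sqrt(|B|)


Checking option (b) Y = B²:
  B = 0.393 -> Y = 0.154 ✓
  B = 0.42 -> Y = 0.176 ✓
  B = 1.004 -> Y = 1.008 ✓
All samples match this transformation.

(b) B²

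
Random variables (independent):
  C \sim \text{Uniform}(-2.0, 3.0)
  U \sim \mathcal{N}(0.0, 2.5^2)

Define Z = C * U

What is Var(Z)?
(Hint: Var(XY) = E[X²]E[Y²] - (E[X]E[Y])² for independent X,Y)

Var(XY) = E[X²]E[Y²] - (E[X]E[Y])²
E[C] = 0.5, Var(C) = 2.0833333
E[U] = 0, Var(U) = 6.25
E[C²] = 2.0833333 + 0.5² = 2.3333333
E[U²] = 6.25 + 0² = 6.25
Var(Z) = 2.3333333*6.25 - (0.5*0)²
= 14.583333 - 0 = 14.583333

14.583333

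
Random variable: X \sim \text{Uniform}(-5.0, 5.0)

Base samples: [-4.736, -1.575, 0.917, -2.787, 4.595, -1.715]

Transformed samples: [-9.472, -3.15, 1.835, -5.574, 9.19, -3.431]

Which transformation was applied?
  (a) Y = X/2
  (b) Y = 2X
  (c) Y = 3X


Checking option (b) Y = 2X:
  X = -4.736 -> Y = -9.472 ✓
  X = -1.575 -> Y = -3.15 ✓
  X = 0.917 -> Y = 1.835 ✓
All samples match this transformation.

(b) 2X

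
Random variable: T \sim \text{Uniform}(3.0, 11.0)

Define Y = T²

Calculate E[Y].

E[T²] = Var(T) + (E[T])² = 5.3333333 + 49 = 54.333333

54.333333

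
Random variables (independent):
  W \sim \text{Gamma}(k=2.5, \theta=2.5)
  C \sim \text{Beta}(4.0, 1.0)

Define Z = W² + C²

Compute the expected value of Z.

E[Z] = E[W²] + E[C²]
E[W²] = Var(W) + E[W]² = 15.625 + 39.0625 = 54.6875
E[C²] = Var(C) + E[C]² = 0.026666667 + 0.64 = 0.66666667
E[Z] = 54.6875 + 0.66666667 = 55.354167

55.354167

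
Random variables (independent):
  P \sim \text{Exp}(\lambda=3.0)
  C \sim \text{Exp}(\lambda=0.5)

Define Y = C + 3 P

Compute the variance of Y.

For independent RVs: Var(aX + bY) = a²Var(X) + b²Var(Y)
Var(P) = 0.11111111
Var(C) = 4
Var(Y) = 3²*0.11111111 + 1²*4
= 9*0.11111111 + 1*4 = 5

5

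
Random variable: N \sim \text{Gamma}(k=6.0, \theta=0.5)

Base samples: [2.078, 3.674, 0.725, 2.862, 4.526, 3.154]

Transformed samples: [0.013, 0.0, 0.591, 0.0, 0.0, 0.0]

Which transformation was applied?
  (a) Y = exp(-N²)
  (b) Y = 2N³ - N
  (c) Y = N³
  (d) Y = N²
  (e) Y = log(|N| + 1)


Checking option (a) Y = exp(-N²):
  N = 2.078 -> Y = 0.013 ✓
  N = 3.674 -> Y = 0.0 ✓
  N = 0.725 -> Y = 0.591 ✓
All samples match this transformation.

(a) exp(-N²)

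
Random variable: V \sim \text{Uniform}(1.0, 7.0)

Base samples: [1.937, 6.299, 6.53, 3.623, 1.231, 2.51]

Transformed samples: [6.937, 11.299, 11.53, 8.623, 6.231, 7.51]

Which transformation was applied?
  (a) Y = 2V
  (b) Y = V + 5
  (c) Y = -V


Checking option (b) Y = V + 5:
  V = 1.937 -> Y = 6.937 ✓
  V = 6.299 -> Y = 11.299 ✓
  V = 6.53 -> Y = 11.53 ✓
All samples match this transformation.

(b) V + 5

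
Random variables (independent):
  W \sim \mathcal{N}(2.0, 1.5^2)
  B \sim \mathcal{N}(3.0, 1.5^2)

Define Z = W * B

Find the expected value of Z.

For independent RVs: E[XY] = E[X]*E[Y]
E[W] = 2
E[B] = 3
E[Z] = 2 * 3 = 6

6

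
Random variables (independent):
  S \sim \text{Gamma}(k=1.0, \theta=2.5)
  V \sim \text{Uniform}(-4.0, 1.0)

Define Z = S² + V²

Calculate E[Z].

E[Z] = E[S²] + E[V²]
E[S²] = Var(S) + E[S]² = 6.25 + 6.25 = 12.5
E[V²] = Var(V) + E[V]² = 2.0833333 + 2.25 = 4.3333333
E[Z] = 12.5 + 4.3333333 = 16.833333

16.833333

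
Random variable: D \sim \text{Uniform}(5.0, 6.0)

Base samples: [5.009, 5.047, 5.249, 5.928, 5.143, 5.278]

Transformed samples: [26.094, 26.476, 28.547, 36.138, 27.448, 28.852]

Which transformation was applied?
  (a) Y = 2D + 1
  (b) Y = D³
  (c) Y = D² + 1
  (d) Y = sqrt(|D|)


Checking option (c) Y = D² + 1:
  D = 5.009 -> Y = 26.094 ✓
  D = 5.047 -> Y = 26.476 ✓
  D = 5.249 -> Y = 28.547 ✓
All samples match this transformation.

(c) D² + 1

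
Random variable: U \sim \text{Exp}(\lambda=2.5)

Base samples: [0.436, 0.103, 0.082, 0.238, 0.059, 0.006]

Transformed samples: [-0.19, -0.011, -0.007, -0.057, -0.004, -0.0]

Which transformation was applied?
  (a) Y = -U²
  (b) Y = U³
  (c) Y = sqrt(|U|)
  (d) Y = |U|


Checking option (a) Y = -U²:
  U = 0.436 -> Y = -0.19 ✓
  U = 0.103 -> Y = -0.011 ✓
  U = 0.082 -> Y = -0.007 ✓
All samples match this transformation.

(a) -U²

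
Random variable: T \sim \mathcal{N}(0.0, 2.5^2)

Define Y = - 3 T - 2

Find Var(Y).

For Y = aT + b: Var(Y) = a² * Var(T)
Var(T) = 2.5^2 = 6.25
Var(Y) = (-3)² * 6.25 = 9 * 6.25 = 56.25

56.25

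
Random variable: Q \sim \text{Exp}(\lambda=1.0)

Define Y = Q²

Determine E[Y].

Using E[X²] = Var(X) + (E[X])²:
E[Q] = 1
Var(Q) = 1/1.0^2 = 1
E[Q²] = 1 + 1² = 1 + 1 = 2

2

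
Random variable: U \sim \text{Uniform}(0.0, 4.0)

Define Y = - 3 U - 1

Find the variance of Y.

For Y = aU + b: Var(Y) = a² * Var(U)
Var(U) = (4 - 0)^2/12 = 1.3333333
Var(Y) = (-3)² * 1.3333333 = 9 * 1.3333333 = 12

12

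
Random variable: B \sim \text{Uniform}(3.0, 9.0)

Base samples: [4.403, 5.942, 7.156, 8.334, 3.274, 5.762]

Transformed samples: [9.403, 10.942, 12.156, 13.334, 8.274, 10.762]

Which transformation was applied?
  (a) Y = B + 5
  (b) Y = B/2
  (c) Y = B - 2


Checking option (a) Y = B + 5:
  B = 4.403 -> Y = 9.403 ✓
  B = 5.942 -> Y = 10.942 ✓
  B = 7.156 -> Y = 12.156 ✓
All samples match this transformation.

(a) B + 5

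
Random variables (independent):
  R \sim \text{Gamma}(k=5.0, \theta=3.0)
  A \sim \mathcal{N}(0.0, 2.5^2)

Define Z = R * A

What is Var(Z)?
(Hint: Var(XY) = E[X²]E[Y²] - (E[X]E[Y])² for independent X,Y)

Var(XY) = E[X²]E[Y²] - (E[X]E[Y])²
E[R] = 15, Var(R) = 45
E[A] = 0, Var(A) = 6.25
E[R²] = 45 + 15² = 270
E[A²] = 6.25 + 0² = 6.25
Var(Z) = 270*6.25 - (15*0)²
= 1687.5 - 0 = 1687.5

1687.5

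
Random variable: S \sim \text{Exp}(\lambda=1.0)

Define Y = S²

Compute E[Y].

E[S²] = Var(S) + (E[S])² = 1 + 1 = 2

2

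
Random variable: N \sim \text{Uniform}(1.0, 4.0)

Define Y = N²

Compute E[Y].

E[N²] = Var(N) + (E[N])² = 0.75 + 6.25 = 7

7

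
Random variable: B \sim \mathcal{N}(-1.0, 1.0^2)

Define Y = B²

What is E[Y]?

E[B²] = Var(B) + (E[B])² = 1 + 1 = 2

2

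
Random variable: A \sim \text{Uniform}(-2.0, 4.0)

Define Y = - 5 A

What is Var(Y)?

For Y = aA + b: Var(Y) = a² * Var(A)
Var(A) = (4 + 2)^2/12 = 3
Var(Y) = (-5)² * 3 = 25 * 3 = 75

75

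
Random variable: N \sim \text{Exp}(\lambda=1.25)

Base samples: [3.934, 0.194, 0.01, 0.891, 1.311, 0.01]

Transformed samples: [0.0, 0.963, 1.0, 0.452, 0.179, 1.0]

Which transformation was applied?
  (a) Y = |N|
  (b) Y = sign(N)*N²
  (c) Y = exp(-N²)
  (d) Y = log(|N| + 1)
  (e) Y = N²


Checking option (c) Y = exp(-N²):
  N = 3.934 -> Y = 0.0 ✓
  N = 0.194 -> Y = 0.963 ✓
  N = 0.01 -> Y = 1.0 ✓
All samples match this transformation.

(c) exp(-N²)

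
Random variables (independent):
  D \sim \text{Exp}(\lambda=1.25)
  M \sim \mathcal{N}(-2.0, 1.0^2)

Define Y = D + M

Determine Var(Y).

For independent RVs: Var(aX + bY) = a²Var(X) + b²Var(Y)
Var(D) = 0.64
Var(M) = 1
Var(Y) = 1²*0.64 + 1²*1
= 1*0.64 + 1*1 = 1.64

1.64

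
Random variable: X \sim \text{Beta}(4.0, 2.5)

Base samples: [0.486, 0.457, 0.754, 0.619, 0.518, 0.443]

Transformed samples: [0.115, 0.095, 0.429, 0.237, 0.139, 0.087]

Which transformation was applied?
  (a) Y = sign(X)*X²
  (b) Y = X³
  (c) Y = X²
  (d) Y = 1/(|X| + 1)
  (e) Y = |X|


Checking option (b) Y = X³:
  X = 0.486 -> Y = 0.115 ✓
  X = 0.457 -> Y = 0.095 ✓
  X = 0.754 -> Y = 0.429 ✓
All samples match this transformation.

(b) X³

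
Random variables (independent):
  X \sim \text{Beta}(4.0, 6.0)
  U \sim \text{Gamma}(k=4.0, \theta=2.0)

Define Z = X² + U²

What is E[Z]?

E[Z] = E[X²] + E[U²]
E[X²] = Var(X) + E[X]² = 0.021818182 + 0.16 = 0.18181818
E[U²] = Var(U) + E[U]² = 16 + 64 = 80
E[Z] = 0.18181818 + 80 = 80.181818

80.181818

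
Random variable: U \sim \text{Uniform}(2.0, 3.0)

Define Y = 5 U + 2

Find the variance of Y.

For Y = aU + b: Var(Y) = a² * Var(U)
Var(U) = (3 - 2)^2/12 = 0.083333333
Var(Y) = 5² * 0.083333333 = 25 * 0.083333333 = 2.0833333

2.0833333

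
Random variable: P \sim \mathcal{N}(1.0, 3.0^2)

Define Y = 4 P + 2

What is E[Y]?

For Y = 4P + 2:
E[Y] = 4 * E[P] + 2
E[P] = 1.0 = 1
E[Y] = 4 * 1 + 2 = 6

6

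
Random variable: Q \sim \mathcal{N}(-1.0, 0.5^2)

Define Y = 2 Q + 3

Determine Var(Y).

For Y = aQ + b: Var(Y) = a² * Var(Q)
Var(Q) = 0.5^2 = 0.25
Var(Y) = 2² * 0.25 = 4 * 0.25 = 1

1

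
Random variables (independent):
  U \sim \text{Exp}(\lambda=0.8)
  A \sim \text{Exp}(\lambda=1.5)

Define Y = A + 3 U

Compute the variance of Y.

For independent RVs: Var(aX + bY) = a²Var(X) + b²Var(Y)
Var(U) = 1.5625
Var(A) = 0.44444444
Var(Y) = 3²*1.5625 + 1²*0.44444444
= 9*1.5625 + 1*0.44444444 = 14.506944

14.506944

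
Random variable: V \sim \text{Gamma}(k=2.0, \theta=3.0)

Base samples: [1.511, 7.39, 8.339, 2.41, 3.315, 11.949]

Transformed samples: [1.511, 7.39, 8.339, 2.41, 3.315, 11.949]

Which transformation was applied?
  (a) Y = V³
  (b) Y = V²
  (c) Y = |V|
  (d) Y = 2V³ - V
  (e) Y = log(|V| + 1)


Checking option (c) Y = |V|:
  V = 1.511 -> Y = 1.511 ✓
  V = 7.39 -> Y = 7.39 ✓
  V = 8.339 -> Y = 8.339 ✓
All samples match this transformation.

(c) |V|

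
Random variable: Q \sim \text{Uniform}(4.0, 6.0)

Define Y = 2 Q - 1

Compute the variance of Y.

For Y = aQ + b: Var(Y) = a² * Var(Q)
Var(Q) = (6 - 4)^2/12 = 0.33333333
Var(Y) = 2² * 0.33333333 = 4 * 0.33333333 = 1.3333333

1.3333333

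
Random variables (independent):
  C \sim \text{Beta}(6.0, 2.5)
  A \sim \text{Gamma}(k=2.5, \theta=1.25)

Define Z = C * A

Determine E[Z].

For independent RVs: E[XY] = E[X]*E[Y]
E[C] = 0.70588235
E[A] = 3.125
E[Z] = 0.70588235 * 3.125 = 2.2058824

2.2058824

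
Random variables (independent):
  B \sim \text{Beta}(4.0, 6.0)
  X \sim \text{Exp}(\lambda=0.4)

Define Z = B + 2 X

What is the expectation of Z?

E[Z] = 1*E[B] + 2*E[X]
E[B] = 0.4
E[X] = 2.5
E[Z] = 1*0.4 + 2*2.5 = 5.4

5.4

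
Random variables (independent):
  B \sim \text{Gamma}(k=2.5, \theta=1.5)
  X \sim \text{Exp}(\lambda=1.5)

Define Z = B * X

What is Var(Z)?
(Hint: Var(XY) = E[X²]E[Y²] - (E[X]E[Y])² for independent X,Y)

Var(XY) = E[X²]E[Y²] - (E[X]E[Y])²
E[B] = 3.75, Var(B) = 5.625
E[X] = 0.66666667, Var(X) = 0.44444444
E[B²] = 5.625 + 3.75² = 19.6875
E[X²] = 0.44444444 + 0.66666667² = 0.88888889
Var(Z) = 19.6875*0.88888889 - (3.75*0.66666667)²
= 17.5 - 6.25 = 11.25

11.25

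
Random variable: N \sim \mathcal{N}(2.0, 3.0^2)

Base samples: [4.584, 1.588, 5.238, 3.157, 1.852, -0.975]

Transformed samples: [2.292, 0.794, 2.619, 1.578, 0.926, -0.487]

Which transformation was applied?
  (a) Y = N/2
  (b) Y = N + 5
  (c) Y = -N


Checking option (a) Y = N/2:
  N = 4.584 -> Y = 2.292 ✓
  N = 1.588 -> Y = 0.794 ✓
  N = 5.238 -> Y = 2.619 ✓
All samples match this transformation.

(a) N/2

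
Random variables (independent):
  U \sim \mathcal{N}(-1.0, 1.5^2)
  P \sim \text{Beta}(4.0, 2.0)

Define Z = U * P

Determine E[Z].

For independent RVs: E[XY] = E[X]*E[Y]
E[U] = -1
E[P] = 0.66666667
E[Z] = -1 * 0.66666667 = -0.66666667

-0.66666667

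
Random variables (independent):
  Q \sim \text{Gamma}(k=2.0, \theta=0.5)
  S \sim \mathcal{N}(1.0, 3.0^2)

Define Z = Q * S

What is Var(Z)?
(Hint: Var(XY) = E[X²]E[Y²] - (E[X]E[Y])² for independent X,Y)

Var(XY) = E[X²]E[Y²] - (E[X]E[Y])²
E[Q] = 1, Var(Q) = 0.5
E[S] = 1, Var(S) = 9
E[Q²] = 0.5 + 1² = 1.5
E[S²] = 9 + 1² = 10
Var(Z) = 1.5*10 - (1*1)²
= 15 - 1 = 14

14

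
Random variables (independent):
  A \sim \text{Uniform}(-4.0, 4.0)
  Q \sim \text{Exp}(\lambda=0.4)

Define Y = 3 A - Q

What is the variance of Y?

For independent RVs: Var(aX + bY) = a²Var(X) + b²Var(Y)
Var(A) = 5.3333333
Var(Q) = 6.25
Var(Y) = 3²*5.3333333 + (-1)²*6.25
= 9*5.3333333 + 1*6.25 = 54.25

54.25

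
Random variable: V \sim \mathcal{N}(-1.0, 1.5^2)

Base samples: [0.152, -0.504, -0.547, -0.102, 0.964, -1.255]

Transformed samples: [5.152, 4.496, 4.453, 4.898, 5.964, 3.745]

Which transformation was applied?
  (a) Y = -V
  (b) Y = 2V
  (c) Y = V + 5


Checking option (c) Y = V + 5:
  V = 0.152 -> Y = 5.152 ✓
  V = -0.504 -> Y = 4.496 ✓
  V = -0.547 -> Y = 4.453 ✓
All samples match this transformation.

(c) V + 5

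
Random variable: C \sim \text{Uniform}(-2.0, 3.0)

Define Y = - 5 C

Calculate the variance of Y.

For Y = aC + b: Var(Y) = a² * Var(C)
Var(C) = (3 + 2)^2/12 = 2.0833333
Var(Y) = (-5)² * 2.0833333 = 25 * 2.0833333 = 52.083333

52.083333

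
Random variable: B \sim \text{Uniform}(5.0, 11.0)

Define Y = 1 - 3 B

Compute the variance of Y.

For Y = aB + b: Var(Y) = a² * Var(B)
Var(B) = (11 - 5)^2/12 = 3
Var(Y) = (-3)² * 3 = 9 * 3 = 27

27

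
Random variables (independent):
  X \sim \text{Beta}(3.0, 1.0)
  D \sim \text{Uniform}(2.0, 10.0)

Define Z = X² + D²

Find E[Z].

E[Z] = E[X²] + E[D²]
E[X²] = Var(X) + E[X]² = 0.0375 + 0.5625 = 0.6
E[D²] = Var(D) + E[D]² = 5.3333333 + 36 = 41.333333
E[Z] = 0.6 + 41.333333 = 41.933333

41.933333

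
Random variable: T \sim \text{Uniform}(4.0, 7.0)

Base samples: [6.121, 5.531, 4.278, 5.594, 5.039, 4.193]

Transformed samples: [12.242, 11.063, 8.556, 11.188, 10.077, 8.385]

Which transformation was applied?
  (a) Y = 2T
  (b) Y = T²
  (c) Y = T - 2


Checking option (a) Y = 2T:
  T = 6.121 -> Y = 12.242 ✓
  T = 5.531 -> Y = 11.063 ✓
  T = 4.278 -> Y = 8.556 ✓
All samples match this transformation.

(a) 2T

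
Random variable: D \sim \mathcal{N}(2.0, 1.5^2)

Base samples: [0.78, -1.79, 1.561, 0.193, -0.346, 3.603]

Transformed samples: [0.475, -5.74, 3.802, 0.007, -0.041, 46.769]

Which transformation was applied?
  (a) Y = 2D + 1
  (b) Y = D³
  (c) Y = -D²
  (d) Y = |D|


Checking option (b) Y = D³:
  D = 0.78 -> Y = 0.475 ✓
  D = -1.79 -> Y = -5.74 ✓
  D = 1.561 -> Y = 3.802 ✓
All samples match this transformation.

(b) D³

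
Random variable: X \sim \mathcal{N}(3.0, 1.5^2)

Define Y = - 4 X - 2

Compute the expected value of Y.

For Y = -4X - 2:
E[Y] = -4 * E[X] - 2
E[X] = 3.0 = 3
E[Y] = -4 * 3 - 2 = -14

-14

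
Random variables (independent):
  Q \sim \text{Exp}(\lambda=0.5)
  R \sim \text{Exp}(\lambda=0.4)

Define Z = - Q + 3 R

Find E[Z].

E[Z] = -1*E[Q] + 3*E[R]
E[Q] = 2
E[R] = 2.5
E[Z] = -1*2 + 3*2.5 = 5.5

5.5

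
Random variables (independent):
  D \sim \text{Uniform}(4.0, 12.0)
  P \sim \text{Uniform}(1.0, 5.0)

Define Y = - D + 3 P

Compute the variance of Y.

For independent RVs: Var(aX + bY) = a²Var(X) + b²Var(Y)
Var(D) = 5.3333333
Var(P) = 1.3333333
Var(Y) = (-1)²*5.3333333 + 3²*1.3333333
= 1*5.3333333 + 9*1.3333333 = 17.333333

17.333333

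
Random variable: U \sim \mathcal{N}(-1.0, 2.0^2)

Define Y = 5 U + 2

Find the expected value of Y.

For Y = 5U + 2:
E[Y] = 5 * E[U] + 2
E[U] = -1.0 = -1
E[Y] = 5 * (-1) + 2 = -3

-3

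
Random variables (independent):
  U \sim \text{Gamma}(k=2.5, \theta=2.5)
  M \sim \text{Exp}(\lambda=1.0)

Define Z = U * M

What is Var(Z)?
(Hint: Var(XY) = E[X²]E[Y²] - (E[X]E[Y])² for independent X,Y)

Var(XY) = E[X²]E[Y²] - (E[X]E[Y])²
E[U] = 6.25, Var(U) = 15.625
E[M] = 1, Var(M) = 1
E[U²] = 15.625 + 6.25² = 54.6875
E[M²] = 1 + 1² = 2
Var(Z) = 54.6875*2 - (6.25*1)²
= 109.375 - 39.0625 = 70.3125

70.3125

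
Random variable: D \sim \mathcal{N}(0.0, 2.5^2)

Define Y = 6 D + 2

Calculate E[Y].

For Y = 6D + 2:
E[Y] = 6 * E[D] + 2
E[D] = 0.0 = 0
E[Y] = 6 * 0 + 2 = 2

2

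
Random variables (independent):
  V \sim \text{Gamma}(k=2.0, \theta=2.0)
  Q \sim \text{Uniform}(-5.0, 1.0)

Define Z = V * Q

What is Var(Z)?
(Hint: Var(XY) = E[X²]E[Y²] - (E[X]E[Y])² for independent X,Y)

Var(XY) = E[X²]E[Y²] - (E[X]E[Y])²
E[V] = 4, Var(V) = 8
E[Q] = -2, Var(Q) = 3
E[V²] = 8 + 4² = 24
E[Q²] = 3 + (-2)² = 7
Var(Z) = 24*7 - (4*(-2))²
= 168 - 64 = 104

104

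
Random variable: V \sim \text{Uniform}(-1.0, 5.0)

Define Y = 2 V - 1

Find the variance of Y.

For Y = aV + b: Var(Y) = a² * Var(V)
Var(V) = (5 + 1)^2/12 = 3
Var(Y) = 2² * 3 = 4 * 3 = 12

12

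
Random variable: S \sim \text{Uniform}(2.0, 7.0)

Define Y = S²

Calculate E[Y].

E[S²] = Var(S) + (E[S])² = 2.0833333 + 20.25 = 22.333333

22.333333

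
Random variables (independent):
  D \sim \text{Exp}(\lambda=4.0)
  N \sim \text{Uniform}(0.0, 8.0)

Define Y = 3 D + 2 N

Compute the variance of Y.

For independent RVs: Var(aX + bY) = a²Var(X) + b²Var(Y)
Var(D) = 0.0625
Var(N) = 5.3333333
Var(Y) = 3²*0.0625 + 2²*5.3333333
= 9*0.0625 + 4*5.3333333 = 21.895833

21.895833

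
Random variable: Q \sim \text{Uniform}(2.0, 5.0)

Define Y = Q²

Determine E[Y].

E[Q²] = Var(Q) + (E[Q])² = 0.75 + 12.25 = 13

13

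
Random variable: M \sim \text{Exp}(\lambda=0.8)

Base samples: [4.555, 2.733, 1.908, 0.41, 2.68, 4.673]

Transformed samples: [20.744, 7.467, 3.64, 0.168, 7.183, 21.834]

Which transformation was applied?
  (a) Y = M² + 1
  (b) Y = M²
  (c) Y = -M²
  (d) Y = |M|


Checking option (b) Y = M²:
  M = 4.555 -> Y = 20.744 ✓
  M = 2.733 -> Y = 7.467 ✓
  M = 1.908 -> Y = 3.64 ✓
All samples match this transformation.

(b) M²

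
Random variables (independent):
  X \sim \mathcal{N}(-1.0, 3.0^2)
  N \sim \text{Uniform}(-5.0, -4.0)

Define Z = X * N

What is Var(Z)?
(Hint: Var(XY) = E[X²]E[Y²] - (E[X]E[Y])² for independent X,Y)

Var(XY) = E[X²]E[Y²] - (E[X]E[Y])²
E[X] = -1, Var(X) = 9
E[N] = -4.5, Var(N) = 0.083333333
E[X²] = 9 + (-1)² = 10
E[N²] = 0.083333333 + (-4.5)² = 20.333333
Var(Z) = 10*20.333333 - (-1*(-4.5))²
= 203.33333 - 20.25 = 183.08333

183.08333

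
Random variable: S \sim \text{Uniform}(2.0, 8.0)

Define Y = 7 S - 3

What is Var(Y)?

For Y = aS + b: Var(Y) = a² * Var(S)
Var(S) = (8 - 2)^2/12 = 3
Var(Y) = 7² * 3 = 49 * 3 = 147

147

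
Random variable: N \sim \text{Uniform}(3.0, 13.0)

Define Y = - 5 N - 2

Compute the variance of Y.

For Y = aN + b: Var(Y) = a² * Var(N)
Var(N) = (13 - 3)^2/12 = 8.3333333
Var(Y) = (-5)² * 8.3333333 = 25 * 8.3333333 = 208.33333

208.33333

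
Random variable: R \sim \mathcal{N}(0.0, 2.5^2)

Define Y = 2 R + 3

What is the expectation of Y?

For Y = 2R + 3:
E[Y] = 2 * E[R] + 3
E[R] = 0.0 = 0
E[Y] = 2 * 0 + 3 = 3

3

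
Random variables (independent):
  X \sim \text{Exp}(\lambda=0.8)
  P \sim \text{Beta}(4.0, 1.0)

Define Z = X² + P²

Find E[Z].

E[Z] = E[X²] + E[P²]
E[X²] = Var(X) + E[X]² = 1.5625 + 1.5625 = 3.125
E[P²] = Var(P) + E[P]² = 0.026666667 + 0.64 = 0.66666667
E[Z] = 3.125 + 0.66666667 = 3.7916667

3.7916667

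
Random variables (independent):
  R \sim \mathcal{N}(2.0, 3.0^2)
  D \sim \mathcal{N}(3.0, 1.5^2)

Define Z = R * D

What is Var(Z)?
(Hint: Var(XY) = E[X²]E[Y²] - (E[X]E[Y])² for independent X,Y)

Var(XY) = E[X²]E[Y²] - (E[X]E[Y])²
E[R] = 2, Var(R) = 9
E[D] = 3, Var(D) = 2.25
E[R²] = 9 + 2² = 13
E[D²] = 2.25 + 3² = 11.25
Var(Z) = 13*11.25 - (2*3)²
= 146.25 - 36 = 110.25

110.25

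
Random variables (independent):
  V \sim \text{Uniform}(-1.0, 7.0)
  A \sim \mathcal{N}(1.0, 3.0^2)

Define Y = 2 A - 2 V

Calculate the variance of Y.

For independent RVs: Var(aX + bY) = a²Var(X) + b²Var(Y)
Var(V) = 5.3333333
Var(A) = 9
Var(Y) = (-2)²*5.3333333 + 2²*9
= 4*5.3333333 + 4*9 = 57.333333

57.333333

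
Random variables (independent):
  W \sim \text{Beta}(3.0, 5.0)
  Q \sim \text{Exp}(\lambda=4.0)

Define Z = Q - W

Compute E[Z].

E[Z] = -1*E[W] + 1*E[Q]
E[W] = 0.375
E[Q] = 0.25
E[Z] = -1*0.375 + 1*0.25 = -0.125

-0.125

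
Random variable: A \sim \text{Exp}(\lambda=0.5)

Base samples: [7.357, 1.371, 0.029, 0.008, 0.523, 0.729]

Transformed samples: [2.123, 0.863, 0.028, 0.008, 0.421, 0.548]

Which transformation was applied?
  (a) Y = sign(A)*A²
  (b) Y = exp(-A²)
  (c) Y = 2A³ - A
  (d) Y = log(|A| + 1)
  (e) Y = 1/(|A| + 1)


Checking option (d) Y = log(|A| + 1):
  A = 7.357 -> Y = 2.123 ✓
  A = 1.371 -> Y = 0.863 ✓
  A = 0.029 -> Y = 0.028 ✓
All samples match this transformation.

(d) log(|A| + 1)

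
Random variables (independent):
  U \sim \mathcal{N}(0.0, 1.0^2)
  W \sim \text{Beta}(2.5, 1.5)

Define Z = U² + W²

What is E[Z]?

E[Z] = E[U²] + E[W²]
E[U²] = Var(U) + E[U]² = 1 + 0 = 1
E[W²] = Var(W) + E[W]² = 0.046875 + 0.390625 = 0.4375
E[Z] = 1 + 0.4375 = 1.4375

1.4375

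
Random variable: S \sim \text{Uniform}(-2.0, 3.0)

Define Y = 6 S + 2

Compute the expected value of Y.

For Y = 6S + 2:
E[Y] = 6 * E[S] + 2
E[S] = (-2 + 3)/2 = 0.5
E[Y] = 6 * 0.5 + 2 = 5

5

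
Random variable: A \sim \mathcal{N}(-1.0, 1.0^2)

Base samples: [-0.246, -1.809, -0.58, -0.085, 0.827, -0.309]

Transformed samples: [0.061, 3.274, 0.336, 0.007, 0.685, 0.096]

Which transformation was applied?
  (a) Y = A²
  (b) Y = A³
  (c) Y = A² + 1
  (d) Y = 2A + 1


Checking option (a) Y = A²:
  A = -0.246 -> Y = 0.061 ✓
  A = -1.809 -> Y = 3.274 ✓
  A = -0.58 -> Y = 0.336 ✓
All samples match this transformation.

(a) A²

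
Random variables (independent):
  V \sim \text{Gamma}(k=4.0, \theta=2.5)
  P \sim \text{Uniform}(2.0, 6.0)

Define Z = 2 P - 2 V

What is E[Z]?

E[Z] = -2*E[V] + 2*E[P]
E[V] = 10
E[P] = 4
E[Z] = -2*10 + 2*4 = -12

-12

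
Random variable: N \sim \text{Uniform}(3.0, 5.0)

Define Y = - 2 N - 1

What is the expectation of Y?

For Y = -2N - 1:
E[Y] = -2 * E[N] - 1
E[N] = (3 + 5)/2 = 4
E[Y] = -2 * 4 - 1 = -9

-9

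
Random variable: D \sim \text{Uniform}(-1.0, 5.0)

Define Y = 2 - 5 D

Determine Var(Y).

For Y = aD + b: Var(Y) = a² * Var(D)
Var(D) = (5 + 1)^2/12 = 3
Var(Y) = (-5)² * 3 = 25 * 3 = 75

75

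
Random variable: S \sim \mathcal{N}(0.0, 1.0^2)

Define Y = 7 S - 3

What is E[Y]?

For Y = 7S - 3:
E[Y] = 7 * E[S] - 3
E[S] = 0.0 = 0
E[Y] = 7 * 0 - 3 = -3

-3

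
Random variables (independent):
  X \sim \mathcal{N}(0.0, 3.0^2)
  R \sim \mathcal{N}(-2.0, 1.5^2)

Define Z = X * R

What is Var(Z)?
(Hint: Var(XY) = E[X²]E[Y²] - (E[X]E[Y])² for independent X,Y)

Var(XY) = E[X²]E[Y²] - (E[X]E[Y])²
E[X] = 0, Var(X) = 9
E[R] = -2, Var(R) = 2.25
E[X²] = 9 + 0² = 9
E[R²] = 2.25 + (-2)² = 6.25
Var(Z) = 9*6.25 - (0*(-2))²
= 56.25 - 0 = 56.25

56.25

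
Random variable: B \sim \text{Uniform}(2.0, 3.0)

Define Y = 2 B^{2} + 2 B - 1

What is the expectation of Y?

E[Y] = 2*E[B²] + 2*E[B] - 1
E[B] = 2.5
E[B²] = Var(B) + (E[B])² = 0.083333333 + 6.25 = 6.3333333
E[Y] = 2*6.3333333 + 2*2.5 - 1 = 16.666667

16.666667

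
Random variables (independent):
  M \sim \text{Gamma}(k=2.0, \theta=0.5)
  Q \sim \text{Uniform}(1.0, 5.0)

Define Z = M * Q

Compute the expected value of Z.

For independent RVs: E[XY] = E[X]*E[Y]
E[M] = 1
E[Q] = 3
E[Z] = 1 * 3 = 3

3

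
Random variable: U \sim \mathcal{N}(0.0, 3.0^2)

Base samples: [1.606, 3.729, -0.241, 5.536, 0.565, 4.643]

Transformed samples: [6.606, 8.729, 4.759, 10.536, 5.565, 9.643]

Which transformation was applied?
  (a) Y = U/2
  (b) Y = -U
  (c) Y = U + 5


Checking option (c) Y = U + 5:
  U = 1.606 -> Y = 6.606 ✓
  U = 3.729 -> Y = 8.729 ✓
  U = -0.241 -> Y = 4.759 ✓
All samples match this transformation.

(c) U + 5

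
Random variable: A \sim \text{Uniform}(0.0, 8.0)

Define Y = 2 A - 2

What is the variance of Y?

For Y = aA + b: Var(Y) = a² * Var(A)
Var(A) = (8 - 0)^2/12 = 5.3333333
Var(Y) = 2² * 5.3333333 = 4 * 5.3333333 = 21.333333

21.333333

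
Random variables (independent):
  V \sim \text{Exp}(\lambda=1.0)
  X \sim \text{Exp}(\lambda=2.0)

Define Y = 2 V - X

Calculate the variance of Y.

For independent RVs: Var(aX + bY) = a²Var(X) + b²Var(Y)
Var(V) = 1
Var(X) = 0.25
Var(Y) = 2²*1 + (-1)²*0.25
= 4*1 + 1*0.25 = 4.25

4.25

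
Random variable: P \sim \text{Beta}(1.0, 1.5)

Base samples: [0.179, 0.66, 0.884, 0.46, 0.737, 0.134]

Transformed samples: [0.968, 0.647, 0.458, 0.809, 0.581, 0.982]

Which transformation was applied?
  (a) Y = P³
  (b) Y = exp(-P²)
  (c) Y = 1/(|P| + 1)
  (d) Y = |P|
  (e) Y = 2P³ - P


Checking option (b) Y = exp(-P²):
  P = 0.179 -> Y = 0.968 ✓
  P = 0.66 -> Y = 0.647 ✓
  P = 0.884 -> Y = 0.458 ✓
All samples match this transformation.

(b) exp(-P²)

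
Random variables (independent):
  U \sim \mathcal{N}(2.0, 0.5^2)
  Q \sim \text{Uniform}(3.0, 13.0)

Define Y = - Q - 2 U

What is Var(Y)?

For independent RVs: Var(aX + bY) = a²Var(X) + b²Var(Y)
Var(U) = 0.25
Var(Q) = 8.3333333
Var(Y) = (-2)²*0.25 + (-1)²*8.3333333
= 4*0.25 + 1*8.3333333 = 9.3333333

9.3333333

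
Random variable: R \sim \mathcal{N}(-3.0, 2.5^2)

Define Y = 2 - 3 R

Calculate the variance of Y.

For Y = aR + b: Var(Y) = a² * Var(R)
Var(R) = 2.5^2 = 6.25
Var(Y) = (-3)² * 6.25 = 9 * 6.25 = 56.25

56.25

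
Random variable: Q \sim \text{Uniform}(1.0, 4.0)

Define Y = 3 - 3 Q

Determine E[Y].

For Y = -3Q + 3:
E[Y] = -3 * E[Q] + 3
E[Q] = (1 + 4)/2 = 2.5
E[Y] = -3 * 2.5 + 3 = -4.5

-4.5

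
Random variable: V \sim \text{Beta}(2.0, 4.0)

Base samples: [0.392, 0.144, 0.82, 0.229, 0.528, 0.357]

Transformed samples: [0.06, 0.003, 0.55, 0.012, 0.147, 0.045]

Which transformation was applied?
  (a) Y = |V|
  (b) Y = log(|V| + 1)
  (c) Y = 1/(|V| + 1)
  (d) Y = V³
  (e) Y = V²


Checking option (d) Y = V³:
  V = 0.392 -> Y = 0.06 ✓
  V = 0.144 -> Y = 0.003 ✓
  V = 0.82 -> Y = 0.55 ✓
All samples match this transformation.

(d) V³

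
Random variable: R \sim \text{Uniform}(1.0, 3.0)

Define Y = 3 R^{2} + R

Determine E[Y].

E[Y] = 3*E[R²] + 1*E[R]
E[R] = 2
E[R²] = Var(R) + (E[R])² = 0.33333333 + 4 = 4.3333333
E[Y] = 3*4.3333333 + 1*2 = 15

15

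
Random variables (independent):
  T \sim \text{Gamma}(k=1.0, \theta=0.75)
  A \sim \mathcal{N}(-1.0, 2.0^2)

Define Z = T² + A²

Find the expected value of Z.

E[Z] = E[T²] + E[A²]
E[T²] = Var(T) + E[T]² = 0.5625 + 0.5625 = 1.125
E[A²] = Var(A) + E[A]² = 4 + 1 = 5
E[Z] = 1.125 + 5 = 6.125

6.125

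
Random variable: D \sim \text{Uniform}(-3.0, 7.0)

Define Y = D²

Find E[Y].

Using E[X²] = Var(X) + (E[X])²:
E[D] = 2
Var(D) = (7 + 3)^2/12 = 8.3333333
E[D²] = 8.3333333 + 2² = 8.3333333 + 4 = 12.333333

12.333333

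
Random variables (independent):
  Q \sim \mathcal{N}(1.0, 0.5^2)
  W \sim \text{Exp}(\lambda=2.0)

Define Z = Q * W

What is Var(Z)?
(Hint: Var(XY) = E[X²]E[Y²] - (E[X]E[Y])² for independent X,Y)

Var(XY) = E[X²]E[Y²] - (E[X]E[Y])²
E[Q] = 1, Var(Q) = 0.25
E[W] = 0.5, Var(W) = 0.25
E[Q²] = 0.25 + 1² = 1.25
E[W²] = 0.25 + 0.5² = 0.5
Var(Z) = 1.25*0.5 - (1*0.5)²
= 0.625 - 0.25 = 0.375

0.375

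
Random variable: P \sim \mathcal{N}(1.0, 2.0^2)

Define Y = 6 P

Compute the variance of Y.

For Y = aP + b: Var(Y) = a² * Var(P)
Var(P) = 2.0^2 = 4
Var(Y) = 6² * 4 = 36 * 4 = 144

144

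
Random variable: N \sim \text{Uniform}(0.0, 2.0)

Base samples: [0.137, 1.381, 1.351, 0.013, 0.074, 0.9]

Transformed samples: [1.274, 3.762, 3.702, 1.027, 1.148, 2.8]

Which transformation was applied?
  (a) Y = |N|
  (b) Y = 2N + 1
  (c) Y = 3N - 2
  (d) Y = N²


Checking option (b) Y = 2N + 1:
  N = 0.137 -> Y = 1.274 ✓
  N = 1.381 -> Y = 3.762 ✓
  N = 1.351 -> Y = 3.702 ✓
All samples match this transformation.

(b) 2N + 1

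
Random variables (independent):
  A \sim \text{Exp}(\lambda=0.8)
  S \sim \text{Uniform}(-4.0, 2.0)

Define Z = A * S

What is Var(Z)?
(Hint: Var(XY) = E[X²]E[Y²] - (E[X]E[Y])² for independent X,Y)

Var(XY) = E[X²]E[Y²] - (E[X]E[Y])²
E[A] = 1.25, Var(A) = 1.5625
E[S] = -1, Var(S) = 3
E[A²] = 1.5625 + 1.25² = 3.125
E[S²] = 3 + (-1)² = 4
Var(Z) = 3.125*4 - (1.25*(-1))²
= 12.5 - 1.5625 = 10.9375

10.9375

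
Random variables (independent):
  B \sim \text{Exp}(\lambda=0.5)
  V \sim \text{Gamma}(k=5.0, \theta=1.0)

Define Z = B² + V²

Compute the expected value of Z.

E[Z] = E[B²] + E[V²]
E[B²] = Var(B) + E[B]² = 4 + 4 = 8
E[V²] = Var(V) + E[V]² = 5 + 25 = 30
E[Z] = 8 + 30 = 38

38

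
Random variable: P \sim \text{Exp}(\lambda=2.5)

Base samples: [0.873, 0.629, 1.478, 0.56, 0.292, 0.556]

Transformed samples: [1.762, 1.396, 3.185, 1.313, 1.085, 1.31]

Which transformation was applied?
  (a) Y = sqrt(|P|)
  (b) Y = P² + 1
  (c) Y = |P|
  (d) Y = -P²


Checking option (b) Y = P² + 1:
  P = 0.873 -> Y = 1.762 ✓
  P = 0.629 -> Y = 1.396 ✓
  P = 1.478 -> Y = 3.185 ✓
All samples match this transformation.

(b) P² + 1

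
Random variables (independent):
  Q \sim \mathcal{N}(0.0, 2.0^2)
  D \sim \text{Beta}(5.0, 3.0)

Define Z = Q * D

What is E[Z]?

For independent RVs: E[XY] = E[X]*E[Y]
E[Q] = 0
E[D] = 0.625
E[Z] = 0 * 0.625 = 0

0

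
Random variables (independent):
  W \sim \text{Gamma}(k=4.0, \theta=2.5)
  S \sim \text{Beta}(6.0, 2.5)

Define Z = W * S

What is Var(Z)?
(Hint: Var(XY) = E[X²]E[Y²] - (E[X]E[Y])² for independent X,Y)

Var(XY) = E[X²]E[Y²] - (E[X]E[Y])²
E[W] = 10, Var(W) = 25
E[S] = 0.70588235, Var(S) = 0.021853943
E[W²] = 25 + 10² = 125
E[S²] = 0.021853943 + 0.70588235² = 0.52012384
Var(Z) = 125*0.52012384 - (10*0.70588235)²
= 65.01548 - 49.82699 = 15.18849

15.18849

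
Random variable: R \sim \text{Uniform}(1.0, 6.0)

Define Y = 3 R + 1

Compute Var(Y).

For Y = aR + b: Var(Y) = a² * Var(R)
Var(R) = (6 - 1)^2/12 = 2.0833333
Var(Y) = 3² * 2.0833333 = 9 * 2.0833333 = 18.75

18.75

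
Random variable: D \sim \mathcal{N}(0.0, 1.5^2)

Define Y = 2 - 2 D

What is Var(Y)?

For Y = aD + b: Var(Y) = a² * Var(D)
Var(D) = 1.5^2 = 2.25
Var(Y) = (-2)² * 2.25 = 4 * 2.25 = 9

9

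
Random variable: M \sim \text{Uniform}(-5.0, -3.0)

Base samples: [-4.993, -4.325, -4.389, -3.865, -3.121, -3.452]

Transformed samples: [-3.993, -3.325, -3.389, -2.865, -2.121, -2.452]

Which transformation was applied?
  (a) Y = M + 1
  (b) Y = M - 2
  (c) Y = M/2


Checking option (a) Y = M + 1:
  M = -4.993 -> Y = -3.993 ✓
  M = -4.325 -> Y = -3.325 ✓
  M = -4.389 -> Y = -3.389 ✓
All samples match this transformation.

(a) M + 1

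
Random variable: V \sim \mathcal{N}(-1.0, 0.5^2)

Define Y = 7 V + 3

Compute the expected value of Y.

For Y = 7V + 3:
E[Y] = 7 * E[V] + 3
E[V] = -1.0 = -1
E[Y] = 7 * (-1) + 3 = -4

-4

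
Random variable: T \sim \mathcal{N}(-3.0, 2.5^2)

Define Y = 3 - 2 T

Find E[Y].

For Y = -2T + 3:
E[Y] = -2 * E[T] + 3
E[T] = -3.0 = -3
E[Y] = -2 * (-3) + 3 = 9

9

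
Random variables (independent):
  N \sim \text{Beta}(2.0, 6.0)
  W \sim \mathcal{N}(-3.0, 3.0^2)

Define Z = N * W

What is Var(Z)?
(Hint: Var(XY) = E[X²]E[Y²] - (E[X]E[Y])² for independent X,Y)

Var(XY) = E[X²]E[Y²] - (E[X]E[Y])²
E[N] = 0.25, Var(N) = 0.020833333
E[W] = -3, Var(W) = 9
E[N²] = 0.020833333 + 0.25² = 0.083333333
E[W²] = 9 + (-3)² = 18
Var(Z) = 0.083333333*18 - (0.25*(-3))²
= 1.5 - 0.5625 = 0.9375

0.9375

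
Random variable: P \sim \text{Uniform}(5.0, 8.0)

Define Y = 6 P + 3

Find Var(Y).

For Y = aP + b: Var(Y) = a² * Var(P)
Var(P) = (8 - 5)^2/12 = 0.75
Var(Y) = 6² * 0.75 = 36 * 0.75 = 27

27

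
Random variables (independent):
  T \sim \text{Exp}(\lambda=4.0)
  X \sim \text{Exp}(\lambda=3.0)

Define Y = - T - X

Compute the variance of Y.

For independent RVs: Var(aX + bY) = a²Var(X) + b²Var(Y)
Var(T) = 0.0625
Var(X) = 0.11111111
Var(Y) = (-1)²*0.0625 + (-1)²*0.11111111
= 1*0.0625 + 1*0.11111111 = 0.17361111

0.17361111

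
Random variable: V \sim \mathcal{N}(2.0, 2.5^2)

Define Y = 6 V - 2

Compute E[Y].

For Y = 6V - 2:
E[Y] = 6 * E[V] - 2
E[V] = 2.0 = 2
E[Y] = 6 * 2 - 2 = 10

10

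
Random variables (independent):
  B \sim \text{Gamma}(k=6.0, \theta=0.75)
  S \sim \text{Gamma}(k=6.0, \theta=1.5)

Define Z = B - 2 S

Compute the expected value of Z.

E[Z] = 1*E[B] - 2*E[S]
E[B] = 4.5
E[S] = 9
E[Z] = 1*4.5 - 2*9 = -13.5

-13.5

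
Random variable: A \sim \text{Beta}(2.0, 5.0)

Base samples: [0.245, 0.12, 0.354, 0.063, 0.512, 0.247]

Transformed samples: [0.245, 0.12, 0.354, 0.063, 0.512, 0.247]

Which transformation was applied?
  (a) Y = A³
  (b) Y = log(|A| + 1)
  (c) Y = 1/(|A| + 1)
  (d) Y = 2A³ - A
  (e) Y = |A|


Checking option (e) Y = |A|:
  A = 0.245 -> Y = 0.245 ✓
  A = 0.12 -> Y = 0.12 ✓
  A = 0.354 -> Y = 0.354 ✓
All samples match this transformation.

(e) |A|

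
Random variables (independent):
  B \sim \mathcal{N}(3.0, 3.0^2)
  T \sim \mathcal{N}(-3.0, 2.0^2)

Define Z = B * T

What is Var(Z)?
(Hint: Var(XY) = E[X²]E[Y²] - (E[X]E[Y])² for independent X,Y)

Var(XY) = E[X²]E[Y²] - (E[X]E[Y])²
E[B] = 3, Var(B) = 9
E[T] = -3, Var(T) = 4
E[B²] = 9 + 3² = 18
E[T²] = 4 + (-3)² = 13
Var(Z) = 18*13 - (3*(-3))²
= 234 - 81 = 153

153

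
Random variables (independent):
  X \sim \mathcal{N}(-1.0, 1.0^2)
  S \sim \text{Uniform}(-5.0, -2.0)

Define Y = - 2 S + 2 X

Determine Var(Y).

For independent RVs: Var(aX + bY) = a²Var(X) + b²Var(Y)
Var(X) = 1
Var(S) = 0.75
Var(Y) = 2²*1 + (-2)²*0.75
= 4*1 + 4*0.75 = 7

7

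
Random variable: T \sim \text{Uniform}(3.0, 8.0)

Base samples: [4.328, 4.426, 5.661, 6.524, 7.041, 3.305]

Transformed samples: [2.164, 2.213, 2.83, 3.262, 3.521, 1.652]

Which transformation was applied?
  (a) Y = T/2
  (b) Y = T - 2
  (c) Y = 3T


Checking option (a) Y = T/2:
  T = 4.328 -> Y = 2.164 ✓
  T = 4.426 -> Y = 2.213 ✓
  T = 5.661 -> Y = 2.83 ✓
All samples match this transformation.

(a) T/2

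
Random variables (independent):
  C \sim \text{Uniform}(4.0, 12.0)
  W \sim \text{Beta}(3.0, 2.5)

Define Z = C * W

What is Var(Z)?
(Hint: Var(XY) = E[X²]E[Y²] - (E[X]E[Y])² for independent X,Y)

Var(XY) = E[X²]E[Y²] - (E[X]E[Y])²
E[C] = 8, Var(C) = 5.3333333
E[W] = 0.54545455, Var(W) = 0.038143675
E[C²] = 5.3333333 + 8² = 69.333333
E[W²] = 0.038143675 + 0.54545455² = 0.33566434
Var(Z) = 69.333333*0.33566434 - (8*0.54545455)²
= 23.272727 - 19.041322 = 4.231405

4.231405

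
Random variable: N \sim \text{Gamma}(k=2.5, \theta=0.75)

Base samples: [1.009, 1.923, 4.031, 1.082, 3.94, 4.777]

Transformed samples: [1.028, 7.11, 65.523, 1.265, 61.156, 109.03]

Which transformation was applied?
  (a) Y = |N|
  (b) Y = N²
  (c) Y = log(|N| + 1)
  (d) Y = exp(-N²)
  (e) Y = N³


Checking option (e) Y = N³:
  N = 1.009 -> Y = 1.028 ✓
  N = 1.923 -> Y = 7.11 ✓
  N = 4.031 -> Y = 65.523 ✓
All samples match this transformation.

(e) N³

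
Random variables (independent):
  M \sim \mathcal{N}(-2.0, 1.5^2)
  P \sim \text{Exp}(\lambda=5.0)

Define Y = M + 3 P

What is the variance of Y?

For independent RVs: Var(aX + bY) = a²Var(X) + b²Var(Y)
Var(M) = 2.25
Var(P) = 0.04
Var(Y) = 1²*2.25 + 3²*0.04
= 1*2.25 + 9*0.04 = 2.61

2.61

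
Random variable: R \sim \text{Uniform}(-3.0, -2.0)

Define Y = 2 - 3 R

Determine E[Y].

For Y = -3R + 2:
E[Y] = -3 * E[R] + 2
E[R] = (-3 - 2)/2 = -2.5
E[Y] = -3 * (-2.5) + 2 = 9.5

9.5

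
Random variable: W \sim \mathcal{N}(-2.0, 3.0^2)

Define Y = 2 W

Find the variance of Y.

For Y = aW + b: Var(Y) = a² * Var(W)
Var(W) = 3.0^2 = 9
Var(Y) = 2² * 9 = 4 * 9 = 36

36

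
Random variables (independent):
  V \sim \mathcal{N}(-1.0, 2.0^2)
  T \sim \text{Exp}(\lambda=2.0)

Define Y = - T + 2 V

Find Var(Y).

For independent RVs: Var(aX + bY) = a²Var(X) + b²Var(Y)
Var(V) = 4
Var(T) = 0.25
Var(Y) = 2²*4 + (-1)²*0.25
= 4*4 + 1*0.25 = 16.25

16.25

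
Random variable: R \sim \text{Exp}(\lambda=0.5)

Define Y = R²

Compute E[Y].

E[R²] = Var(R) + (E[R])² = 4 + 4 = 8

8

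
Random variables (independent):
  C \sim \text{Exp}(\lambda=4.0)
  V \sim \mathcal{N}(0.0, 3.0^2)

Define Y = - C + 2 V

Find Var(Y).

For independent RVs: Var(aX + bY) = a²Var(X) + b²Var(Y)
Var(C) = 0.0625
Var(V) = 9
Var(Y) = (-1)²*0.0625 + 2²*9
= 1*0.0625 + 4*9 = 36.0625

36.0625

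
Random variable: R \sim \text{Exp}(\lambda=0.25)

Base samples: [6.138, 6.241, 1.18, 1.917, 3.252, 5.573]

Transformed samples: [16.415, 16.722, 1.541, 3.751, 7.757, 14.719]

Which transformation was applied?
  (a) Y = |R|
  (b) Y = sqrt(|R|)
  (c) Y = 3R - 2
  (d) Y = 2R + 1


Checking option (c) Y = 3R - 2:
  R = 6.138 -> Y = 16.415 ✓
  R = 6.241 -> Y = 16.722 ✓
  R = 1.18 -> Y = 1.541 ✓
All samples match this transformation.

(c) 3R - 2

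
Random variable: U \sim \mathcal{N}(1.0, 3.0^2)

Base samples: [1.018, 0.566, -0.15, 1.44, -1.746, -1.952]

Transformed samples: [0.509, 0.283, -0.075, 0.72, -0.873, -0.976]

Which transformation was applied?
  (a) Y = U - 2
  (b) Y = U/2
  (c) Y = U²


Checking option (b) Y = U/2:
  U = 1.018 -> Y = 0.509 ✓
  U = 0.566 -> Y = 0.283 ✓
  U = -0.15 -> Y = -0.075 ✓
All samples match this transformation.

(b) U/2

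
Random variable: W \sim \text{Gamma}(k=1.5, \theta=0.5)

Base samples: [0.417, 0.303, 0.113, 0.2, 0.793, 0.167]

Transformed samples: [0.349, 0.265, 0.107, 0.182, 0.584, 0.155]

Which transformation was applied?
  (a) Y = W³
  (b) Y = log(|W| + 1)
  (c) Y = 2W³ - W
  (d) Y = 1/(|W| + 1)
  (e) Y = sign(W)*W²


Checking option (b) Y = log(|W| + 1):
  W = 0.417 -> Y = 0.349 ✓
  W = 0.303 -> Y = 0.265 ✓
  W = 0.113 -> Y = 0.107 ✓
All samples match this transformation.

(b) log(|W| + 1)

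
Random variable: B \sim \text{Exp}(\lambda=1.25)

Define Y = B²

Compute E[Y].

E[B²] = Var(B) + (E[B])² = 0.64 + 0.64 = 1.28

1.28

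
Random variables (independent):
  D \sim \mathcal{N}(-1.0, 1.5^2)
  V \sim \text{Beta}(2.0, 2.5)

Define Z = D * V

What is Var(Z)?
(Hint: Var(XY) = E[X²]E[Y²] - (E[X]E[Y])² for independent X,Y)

Var(XY) = E[X²]E[Y²] - (E[X]E[Y])²
E[D] = -1, Var(D) = 2.25
E[V] = 0.44444444, Var(V) = 0.044893378
E[D²] = 2.25 + (-1)² = 3.25
E[V²] = 0.044893378 + 0.44444444² = 0.24242424
Var(Z) = 3.25*0.24242424 - (-1*0.44444444)²
= 0.78787879 - 0.19753086 = 0.59034792

0.59034792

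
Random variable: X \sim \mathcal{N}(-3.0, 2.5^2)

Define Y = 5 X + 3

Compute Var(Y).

For Y = aX + b: Var(Y) = a² * Var(X)
Var(X) = 2.5^2 = 6.25
Var(Y) = 5² * 6.25 = 25 * 6.25 = 156.25

156.25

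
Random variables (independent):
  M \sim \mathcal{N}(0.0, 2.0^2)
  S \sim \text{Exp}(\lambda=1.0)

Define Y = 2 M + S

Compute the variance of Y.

For independent RVs: Var(aX + bY) = a²Var(X) + b²Var(Y)
Var(M) = 4
Var(S) = 1
Var(Y) = 2²*4 + 1²*1
= 4*4 + 1*1 = 17

17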